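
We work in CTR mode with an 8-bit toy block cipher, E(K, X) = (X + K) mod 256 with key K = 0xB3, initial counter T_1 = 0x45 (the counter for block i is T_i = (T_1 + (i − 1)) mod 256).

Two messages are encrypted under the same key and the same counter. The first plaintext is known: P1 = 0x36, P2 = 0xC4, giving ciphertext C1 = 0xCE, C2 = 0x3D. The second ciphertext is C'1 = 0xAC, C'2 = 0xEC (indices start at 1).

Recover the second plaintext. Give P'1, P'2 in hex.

P'1 = 0x54, P'2 = 0x15

In CTR with a reused counter, both messages share the same keystream S_i, so C_i ⊕ C'_i = P_i ⊕ P'_i and thus P'_i = P_i ⊕ C_i ⊕ C'_i.
P'1: 0x36 ⊕ 0xCE ⊕ 0xAC = 0x54.
P'2: 0xC4 ⊕ 0x3D ⊕ 0xEC = 0x15.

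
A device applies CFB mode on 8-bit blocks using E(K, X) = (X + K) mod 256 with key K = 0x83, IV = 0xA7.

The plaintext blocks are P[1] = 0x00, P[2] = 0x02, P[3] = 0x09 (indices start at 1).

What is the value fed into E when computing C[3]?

CFB encryption: C_i = P_i ⊕ E(K, C_{i−1}), with C_{0} = IV.
C[1]: E(K, 0xA7) = 0x2A; 0x00 ⊕ 0x2A = 0x2A.
C[2]: E(K, 0x2A) = 0xAD; 0x02 ⊕ 0xAD = 0xAF.
C[3]: E(K, 0xAF) = 0x32; 0x09 ⊕ 0x32 = 0x3B.
So the input to E for block [3] is 0xAF.

0xAF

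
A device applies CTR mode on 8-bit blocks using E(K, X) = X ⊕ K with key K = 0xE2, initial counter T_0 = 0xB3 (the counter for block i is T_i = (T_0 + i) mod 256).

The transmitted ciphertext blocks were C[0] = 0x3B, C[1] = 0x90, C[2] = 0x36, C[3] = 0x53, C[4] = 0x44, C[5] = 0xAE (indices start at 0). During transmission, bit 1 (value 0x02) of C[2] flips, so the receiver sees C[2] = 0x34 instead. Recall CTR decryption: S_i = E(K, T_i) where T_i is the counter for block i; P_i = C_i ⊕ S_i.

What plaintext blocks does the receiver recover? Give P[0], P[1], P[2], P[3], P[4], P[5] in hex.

P[0] = 0x6A, P[1] = 0xC6, P[2] = 0x63, P[3] = 0x07, P[4] = 0x11, P[5] = 0xF4

Only C[2] changed, to 0x34. In CTR, a change in C_i flips the same bit in P_i only; the keystream is unaffected. Decrypting the received ciphertext:
P[0]: T = 0xB3, S = E(K, T) = 0x51; 0x3B ⊕ 0x51 = 0x6A.
P[1]: T = 0xB4, S = E(K, T) = 0x56; 0x90 ⊕ 0x56 = 0xC6.
P[2]: T = 0xB5, S = E(K, T) = 0x57; 0x34 ⊕ 0x57 = 0x63.
P[3]: T = 0xB6, S = E(K, T) = 0x54; 0x53 ⊕ 0x54 = 0x07.
P[4]: T = 0xB7, S = E(K, T) = 0x55; 0x44 ⊕ 0x55 = 0x11.
P[5]: T = 0xB8, S = E(K, T) = 0x5A; 0xAE ⊕ 0x5A = 0xF4.
Blocks that differ from the original plaintext: P[2].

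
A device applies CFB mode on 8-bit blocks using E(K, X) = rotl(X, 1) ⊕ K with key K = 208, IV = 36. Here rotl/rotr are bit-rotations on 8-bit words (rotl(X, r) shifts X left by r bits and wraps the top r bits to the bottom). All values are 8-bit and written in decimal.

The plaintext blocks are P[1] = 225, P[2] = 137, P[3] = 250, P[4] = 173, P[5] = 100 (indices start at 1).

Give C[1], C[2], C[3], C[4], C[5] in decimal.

CFB encryption: C_i = P_i ⊕ E(K, C_{i−1}), with C_{0} = IV.
C[1]: E(K, 36) = 152; 225 ⊕ 152 = 121.
C[2]: E(K, 121) = 34; 137 ⊕ 34 = 171.
C[3]: E(K, 171) = 135; 250 ⊕ 135 = 125.
C[4]: E(K, 125) = 42; 173 ⊕ 42 = 135.
C[5]: E(K, 135) = 223; 100 ⊕ 223 = 187.

C[1] = 121, C[2] = 171, C[3] = 125, C[4] = 135, C[5] = 187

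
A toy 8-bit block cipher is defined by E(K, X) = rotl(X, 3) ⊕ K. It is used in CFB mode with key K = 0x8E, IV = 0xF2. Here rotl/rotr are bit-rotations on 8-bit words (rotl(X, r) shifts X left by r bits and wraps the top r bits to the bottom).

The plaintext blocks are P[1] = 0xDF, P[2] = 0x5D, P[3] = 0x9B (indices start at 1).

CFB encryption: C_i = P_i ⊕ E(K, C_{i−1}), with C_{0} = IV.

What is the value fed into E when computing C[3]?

C[1]: E(K, 0xF2) = 0x19; 0xDF ⊕ 0x19 = 0xC6.
C[2]: E(K, 0xC6) = 0xB8; 0x5D ⊕ 0xB8 = 0xE5.
C[3]: E(K, 0xE5) = 0xA1; 0x9B ⊕ 0xA1 = 0x3A.
So the input to E for block [3] is 0xE5.

0xE5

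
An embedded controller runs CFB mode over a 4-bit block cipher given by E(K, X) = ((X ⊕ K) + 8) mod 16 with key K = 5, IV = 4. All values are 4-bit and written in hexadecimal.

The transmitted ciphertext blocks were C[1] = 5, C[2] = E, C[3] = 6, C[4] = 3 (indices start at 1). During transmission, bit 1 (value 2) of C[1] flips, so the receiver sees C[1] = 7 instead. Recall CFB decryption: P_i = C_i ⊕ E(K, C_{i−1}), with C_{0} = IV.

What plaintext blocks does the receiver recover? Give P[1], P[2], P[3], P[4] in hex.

Only C[1] changed, to 7. In CFB, a change in C_i flips the same bit in P_i and garbles P_{i+1}. Decrypting the received ciphertext:
P[1]: E(K, 4) = 9; 7 ⊕ 9 = E.
P[2]: E(K, 7) = A; E ⊕ A = 4.
P[3]: E(K, E) = 3; 6 ⊕ 3 = 5.
P[4]: E(K, 6) = B; 3 ⊕ B = 8.
Blocks that differ from the original plaintext: P[1], P[2].

P[1] = E, P[2] = 4, P[3] = 5, P[4] = 8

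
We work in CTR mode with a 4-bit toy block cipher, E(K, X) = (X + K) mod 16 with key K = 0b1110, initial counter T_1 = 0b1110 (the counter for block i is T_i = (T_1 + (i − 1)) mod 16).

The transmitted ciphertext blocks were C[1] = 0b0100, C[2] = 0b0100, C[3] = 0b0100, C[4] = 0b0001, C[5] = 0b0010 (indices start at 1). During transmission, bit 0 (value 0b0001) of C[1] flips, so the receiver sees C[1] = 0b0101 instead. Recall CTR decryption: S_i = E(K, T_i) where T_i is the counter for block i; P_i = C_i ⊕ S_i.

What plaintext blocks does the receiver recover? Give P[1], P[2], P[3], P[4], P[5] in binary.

P[1] = 0b1001, P[2] = 0b1001, P[3] = 0b1010, P[4] = 0b1110, P[5] = 0b0010

Only C[1] changed, to 0b0101. In CTR, a change in C_i flips the same bit in P_i only; the keystream is unaffected. Decrypting the received ciphertext:
P[1]: T = 0b1110, S = E(K, T) = 0b1100; 0b0101 ⊕ 0b1100 = 0b1001.
P[2]: T = 0b1111, S = E(K, T) = 0b1101; 0b0100 ⊕ 0b1101 = 0b1001.
P[3]: T = 0b0000, S = E(K, T) = 0b1110; 0b0100 ⊕ 0b1110 = 0b1010.
P[4]: T = 0b0001, S = E(K, T) = 0b1111; 0b0001 ⊕ 0b1111 = 0b1110.
P[5]: T = 0b0010, S = E(K, T) = 0b0000; 0b0010 ⊕ 0b0000 = 0b0010.
Blocks that differ from the original plaintext: P[1].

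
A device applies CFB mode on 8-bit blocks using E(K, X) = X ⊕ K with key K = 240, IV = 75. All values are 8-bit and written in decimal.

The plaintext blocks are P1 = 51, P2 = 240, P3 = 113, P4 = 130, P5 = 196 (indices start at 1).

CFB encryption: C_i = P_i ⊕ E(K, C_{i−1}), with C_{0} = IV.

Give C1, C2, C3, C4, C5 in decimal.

C1: E(K, 75) = 187; 51 ⊕ 187 = 136.
C2: E(K, 136) = 120; 240 ⊕ 120 = 136.
C3: E(K, 136) = 120; 113 ⊕ 120 = 9.
C4: E(K, 9) = 249; 130 ⊕ 249 = 123.
C5: E(K, 123) = 139; 196 ⊕ 139 = 79.

C1 = 136, C2 = 136, C3 = 9, C4 = 123, C5 = 79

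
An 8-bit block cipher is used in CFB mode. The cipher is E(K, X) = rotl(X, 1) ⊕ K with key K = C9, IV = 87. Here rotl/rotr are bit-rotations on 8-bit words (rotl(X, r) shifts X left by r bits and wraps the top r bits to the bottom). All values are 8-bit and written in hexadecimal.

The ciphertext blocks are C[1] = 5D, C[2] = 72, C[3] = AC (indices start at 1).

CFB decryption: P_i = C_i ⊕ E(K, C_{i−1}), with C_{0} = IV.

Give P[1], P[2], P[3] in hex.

P[1] = 9B, P[2] = 01, P[3] = 81

P[1]: E(K, 87) = C6; 5D ⊕ C6 = 9B.
P[2]: E(K, 5D) = 73; 72 ⊕ 73 = 01.
P[3]: E(K, 72) = 2D; AC ⊕ 2D = 81.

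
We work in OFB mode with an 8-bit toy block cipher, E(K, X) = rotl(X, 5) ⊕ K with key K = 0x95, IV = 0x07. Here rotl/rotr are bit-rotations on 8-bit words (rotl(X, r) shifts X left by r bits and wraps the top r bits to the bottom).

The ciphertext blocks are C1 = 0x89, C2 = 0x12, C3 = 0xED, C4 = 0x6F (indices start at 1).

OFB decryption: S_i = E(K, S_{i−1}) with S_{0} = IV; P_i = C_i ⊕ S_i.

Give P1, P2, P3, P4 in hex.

P1 = 0xFC, P2 = 0x29, P3 = 0x1F, P4 = 0xA4

P1: S = E(K, 0x07) = 0x75; 0x89 ⊕ 0x75 = 0xFC.
P2: S = E(K, 0x75) = 0x3B; 0x12 ⊕ 0x3B = 0x29.
P3: S = E(K, 0x3B) = 0xF2; 0xED ⊕ 0xF2 = 0x1F.
P4: S = E(K, 0xF2) = 0xCB; 0x6F ⊕ 0xCB = 0xA4.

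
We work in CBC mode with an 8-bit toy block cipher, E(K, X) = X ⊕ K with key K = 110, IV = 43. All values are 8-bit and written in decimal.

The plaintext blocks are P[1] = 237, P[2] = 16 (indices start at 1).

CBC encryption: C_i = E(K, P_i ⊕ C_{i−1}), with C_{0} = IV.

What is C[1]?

C[1] = 168

C[1]: P[1] ⊕ 43 = 198; E(K, 198) = 168.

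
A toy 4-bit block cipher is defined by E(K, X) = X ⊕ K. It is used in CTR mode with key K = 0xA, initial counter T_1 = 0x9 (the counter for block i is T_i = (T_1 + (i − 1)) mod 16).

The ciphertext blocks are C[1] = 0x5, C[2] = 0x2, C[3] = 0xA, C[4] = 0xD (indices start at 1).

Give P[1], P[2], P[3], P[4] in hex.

CTR decryption: S_i = E(K, T_i) where T_i is the counter for block i; P_i = C_i ⊕ S_i.
P[1]: T = 0x9, S = E(K, T) = 0x3; 0x5 ⊕ 0x3 = 0x6.
P[2]: T = 0xA, S = E(K, T) = 0x0; 0x2 ⊕ 0x0 = 0x2.
P[3]: T = 0xB, S = E(K, T) = 0x1; 0xA ⊕ 0x1 = 0xB.
P[4]: T = 0xC, S = E(K, T) = 0x6; 0xD ⊕ 0x6 = 0xB.

P[1] = 0x6, P[2] = 0x2, P[3] = 0xB, P[4] = 0xB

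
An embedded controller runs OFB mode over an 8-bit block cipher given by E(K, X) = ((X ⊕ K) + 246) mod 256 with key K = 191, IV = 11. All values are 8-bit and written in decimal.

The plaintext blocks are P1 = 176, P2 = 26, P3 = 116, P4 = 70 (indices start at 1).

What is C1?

OFB encryption: S_i = E(K, S_{i−1}) with S_{0} = IV; C_i = P_i ⊕ S_i.
C1: S = E(K, 11) = 170; 176 ⊕ 170 = 26.

C1 = 26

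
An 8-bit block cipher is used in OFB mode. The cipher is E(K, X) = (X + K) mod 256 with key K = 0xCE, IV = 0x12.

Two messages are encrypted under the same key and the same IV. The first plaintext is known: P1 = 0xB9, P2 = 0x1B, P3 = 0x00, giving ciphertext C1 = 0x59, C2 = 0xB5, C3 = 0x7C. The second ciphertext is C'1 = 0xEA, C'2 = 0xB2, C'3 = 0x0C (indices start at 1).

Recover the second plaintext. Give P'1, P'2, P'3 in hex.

P'1 = 0x0A, P'2 = 0x1C, P'3 = 0x70

In OFB with a reused IV, both messages share the same keystream S_i, so C_i ⊕ C'_i = P_i ⊕ P'_i and thus P'_i = P_i ⊕ C_i ⊕ C'_i.
P'1: 0xB9 ⊕ 0x59 ⊕ 0xEA = 0x0A.
P'2: 0x1B ⊕ 0xB5 ⊕ 0xB2 = 0x1C.
P'3: 0x00 ⊕ 0x7C ⊕ 0x0C = 0x70.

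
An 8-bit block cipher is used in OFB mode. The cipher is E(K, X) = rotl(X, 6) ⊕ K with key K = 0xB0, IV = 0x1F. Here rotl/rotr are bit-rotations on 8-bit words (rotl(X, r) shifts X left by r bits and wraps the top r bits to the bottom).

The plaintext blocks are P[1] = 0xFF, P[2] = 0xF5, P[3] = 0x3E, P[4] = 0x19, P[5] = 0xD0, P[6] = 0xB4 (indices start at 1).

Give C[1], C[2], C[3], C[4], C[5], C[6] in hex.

C[1] = 0x88, C[2] = 0x98, C[3] = 0xD5, C[4] = 0x53, C[5] = 0xF2, C[6] = 0x8C

OFB encryption: S_i = E(K, S_{i−1}) with S_{0} = IV; C_i = P_i ⊕ S_i.
C[1]: S = E(K, 0x1F) = 0x77; 0xFF ⊕ 0x77 = 0x88.
C[2]: S = E(K, 0x77) = 0x6D; 0xF5 ⊕ 0x6D = 0x98.
C[3]: S = E(K, 0x6D) = 0xEB; 0x3E ⊕ 0xEB = 0xD5.
C[4]: S = E(K, 0xEB) = 0x4A; 0x19 ⊕ 0x4A = 0x53.
C[5]: S = E(K, 0x4A) = 0x22; 0xD0 ⊕ 0x22 = 0xF2.
C[6]: S = E(K, 0x22) = 0x38; 0xB4 ⊕ 0x38 = 0x8C.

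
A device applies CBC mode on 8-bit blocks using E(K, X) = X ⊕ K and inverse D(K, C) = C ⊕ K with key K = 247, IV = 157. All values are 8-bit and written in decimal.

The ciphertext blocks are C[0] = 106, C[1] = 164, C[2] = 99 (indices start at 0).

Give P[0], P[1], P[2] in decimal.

CBC decryption: P_i = D(K, C_i) ⊕ C_{i−1}, with C_{−1} = IV.
P[0]: D(K, 106) = 157; 157 ⊕ 157 = 0.
P[1]: D(K, 164) = 83; 83 ⊕ 106 = 57.
P[2]: D(K, 99) = 148; 148 ⊕ 164 = 48.

P[0] = 0, P[1] = 57, P[2] = 48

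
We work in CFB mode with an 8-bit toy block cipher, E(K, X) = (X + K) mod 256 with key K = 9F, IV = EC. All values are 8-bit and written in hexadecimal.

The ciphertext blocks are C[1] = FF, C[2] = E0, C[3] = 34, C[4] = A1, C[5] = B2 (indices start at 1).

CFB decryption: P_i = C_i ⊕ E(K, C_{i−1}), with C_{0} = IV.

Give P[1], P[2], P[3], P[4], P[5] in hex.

P[1] = 74, P[2] = 7E, P[3] = 4B, P[4] = 72, P[5] = F2

P[1]: E(K, EC) = 8B; FF ⊕ 8B = 74.
P[2]: E(K, FF) = 9E; E0 ⊕ 9E = 7E.
P[3]: E(K, E0) = 7F; 34 ⊕ 7F = 4B.
P[4]: E(K, 34) = D3; A1 ⊕ D3 = 72.
P[5]: E(K, A1) = 40; B2 ⊕ 40 = F2.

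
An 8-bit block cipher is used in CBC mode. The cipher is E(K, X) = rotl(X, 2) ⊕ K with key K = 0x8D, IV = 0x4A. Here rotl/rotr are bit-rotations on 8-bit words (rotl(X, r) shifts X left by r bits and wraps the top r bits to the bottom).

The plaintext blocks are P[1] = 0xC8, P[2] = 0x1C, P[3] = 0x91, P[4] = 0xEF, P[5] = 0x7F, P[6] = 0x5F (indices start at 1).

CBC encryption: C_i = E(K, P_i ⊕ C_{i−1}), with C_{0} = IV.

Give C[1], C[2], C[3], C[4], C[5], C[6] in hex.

C[1] = 0x87, C[2] = 0xE3, C[3] = 0x44, C[4] = 0x23, C[5] = 0xFC, C[6] = 0x03

C[1]: P[1] ⊕ 0x4A = 0x82; E(K, 0x82) = 0x87.
C[2]: P[2] ⊕ 0x87 = 0x9B; E(K, 0x9B) = 0xE3.
C[3]: P[3] ⊕ 0xE3 = 0x72; E(K, 0x72) = 0x44.
C[4]: P[4] ⊕ 0x44 = 0xAB; E(K, 0xAB) = 0x23.
C[5]: P[5] ⊕ 0x23 = 0x5C; E(K, 0x5C) = 0xFC.
C[6]: P[6] ⊕ 0xFC = 0xA3; E(K, 0xA3) = 0x03.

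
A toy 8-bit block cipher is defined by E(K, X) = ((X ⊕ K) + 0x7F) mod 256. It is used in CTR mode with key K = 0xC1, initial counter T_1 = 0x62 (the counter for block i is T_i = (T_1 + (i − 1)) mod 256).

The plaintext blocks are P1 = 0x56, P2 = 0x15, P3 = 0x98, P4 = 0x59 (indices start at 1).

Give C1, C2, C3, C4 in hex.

C1 = 0x74, C2 = 0x34, C3 = 0xBC, C4 = 0x7A

CTR encryption: S_i = E(K, T_i) where T_i is the counter for block i; C_i = P_i ⊕ S_i.
C1: T = 0x62, S = E(K, T) = 0x22; 0x56 ⊕ 0x22 = 0x74.
C2: T = 0x63, S = E(K, T) = 0x21; 0x15 ⊕ 0x21 = 0x34.
C3: T = 0x64, S = E(K, T) = 0x24; 0x98 ⊕ 0x24 = 0xBC.
C4: T = 0x65, S = E(K, T) = 0x23; 0x59 ⊕ 0x23 = 0x7A.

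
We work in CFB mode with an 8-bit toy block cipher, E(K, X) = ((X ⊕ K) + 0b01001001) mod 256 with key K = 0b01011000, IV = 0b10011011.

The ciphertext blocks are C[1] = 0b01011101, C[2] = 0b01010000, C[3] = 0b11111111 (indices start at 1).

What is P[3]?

CFB decryption: P_i = C_i ⊕ E(K, C_{i−1}), with C_{0} = IV.
P[3]: E(K, 0b01010000) = 0b01010001; 0b11111111 ⊕ 0b01010001 = 0b10101110.

P[3] = 0b10101110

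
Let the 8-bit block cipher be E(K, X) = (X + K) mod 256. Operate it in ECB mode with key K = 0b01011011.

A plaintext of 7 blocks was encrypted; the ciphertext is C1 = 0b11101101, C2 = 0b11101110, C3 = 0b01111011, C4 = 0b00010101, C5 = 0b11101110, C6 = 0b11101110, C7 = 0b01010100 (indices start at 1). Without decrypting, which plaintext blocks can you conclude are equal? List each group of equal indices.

ECB encrypts each block independently with the same key, so equal ciphertext blocks imply equal plaintext blocks.
C2 = C5 = C6 = 0b11101110, so P2 = P5 = P6.

P2 = P5 = P6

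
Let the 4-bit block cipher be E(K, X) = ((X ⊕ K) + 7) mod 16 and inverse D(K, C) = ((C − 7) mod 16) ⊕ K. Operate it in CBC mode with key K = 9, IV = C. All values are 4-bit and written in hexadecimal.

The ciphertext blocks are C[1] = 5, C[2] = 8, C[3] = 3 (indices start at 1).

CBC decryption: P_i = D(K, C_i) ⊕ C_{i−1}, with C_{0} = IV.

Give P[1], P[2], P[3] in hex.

P[1] = B, P[2] = D, P[3] = D

P[1]: D(K, 5) = 7; 7 ⊕ C = B.
P[2]: D(K, 8) = 8; 8 ⊕ 5 = D.
P[3]: D(K, 3) = 5; 5 ⊕ 8 = D.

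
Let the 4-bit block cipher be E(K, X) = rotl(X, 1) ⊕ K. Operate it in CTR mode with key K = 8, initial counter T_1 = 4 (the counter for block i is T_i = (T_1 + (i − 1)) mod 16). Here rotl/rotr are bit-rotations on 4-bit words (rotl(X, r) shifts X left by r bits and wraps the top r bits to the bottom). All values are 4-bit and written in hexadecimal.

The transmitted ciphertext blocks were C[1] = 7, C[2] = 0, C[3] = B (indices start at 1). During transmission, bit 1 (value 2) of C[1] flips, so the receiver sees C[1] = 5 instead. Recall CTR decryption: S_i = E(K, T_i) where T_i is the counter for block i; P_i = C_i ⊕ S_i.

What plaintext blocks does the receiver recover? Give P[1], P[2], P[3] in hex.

P[1] = 5, P[2] = 2, P[3] = F

Only C[1] changed, to 5. In CTR, a change in C_i flips the same bit in P_i only; the keystream is unaffected. Decrypting the received ciphertext:
P[1]: T = 4, S = E(K, T) = 0; 5 ⊕ 0 = 5.
P[2]: T = 5, S = E(K, T) = 2; 0 ⊕ 2 = 2.
P[3]: T = 6, S = E(K, T) = 4; B ⊕ 4 = F.
Blocks that differ from the original plaintext: P[1].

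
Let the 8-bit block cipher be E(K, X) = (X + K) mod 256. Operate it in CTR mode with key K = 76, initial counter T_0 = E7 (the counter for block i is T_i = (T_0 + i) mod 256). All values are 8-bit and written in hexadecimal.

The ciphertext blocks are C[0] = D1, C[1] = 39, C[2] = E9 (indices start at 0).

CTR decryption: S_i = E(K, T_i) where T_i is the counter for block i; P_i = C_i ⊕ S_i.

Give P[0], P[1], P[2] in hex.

P[0]: T = E7, S = E(K, T) = 5D; D1 ⊕ 5D = 8C.
P[1]: T = E8, S = E(K, T) = 5E; 39 ⊕ 5E = 67.
P[2]: T = E9, S = E(K, T) = 5F; E9 ⊕ 5F = B6.

P[0] = 8C, P[1] = 67, P[2] = B6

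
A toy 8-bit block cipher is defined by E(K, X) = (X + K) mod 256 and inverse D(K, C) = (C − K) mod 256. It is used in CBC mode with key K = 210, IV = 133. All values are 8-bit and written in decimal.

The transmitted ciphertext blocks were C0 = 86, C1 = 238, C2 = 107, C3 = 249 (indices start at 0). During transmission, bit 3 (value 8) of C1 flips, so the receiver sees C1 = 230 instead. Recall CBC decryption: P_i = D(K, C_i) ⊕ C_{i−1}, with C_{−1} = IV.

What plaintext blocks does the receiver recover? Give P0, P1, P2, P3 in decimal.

Only C1 changed, to 230. In CBC, a change in C_i garbles P_i and flips the same bit in P_{i+1}. Decrypting the received ciphertext:
P0: D(K, 86) = 132; 132 ⊕ 133 = 1.
P1: D(K, 230) = 20; 20 ⊕ 86 = 66.
P2: D(K, 107) = 153; 153 ⊕ 230 = 127.
P3: D(K, 249) = 39; 39 ⊕ 107 = 76.
Blocks that differ from the original plaintext: P1, P2.

P0 = 1, P1 = 66, P2 = 127, P3 = 76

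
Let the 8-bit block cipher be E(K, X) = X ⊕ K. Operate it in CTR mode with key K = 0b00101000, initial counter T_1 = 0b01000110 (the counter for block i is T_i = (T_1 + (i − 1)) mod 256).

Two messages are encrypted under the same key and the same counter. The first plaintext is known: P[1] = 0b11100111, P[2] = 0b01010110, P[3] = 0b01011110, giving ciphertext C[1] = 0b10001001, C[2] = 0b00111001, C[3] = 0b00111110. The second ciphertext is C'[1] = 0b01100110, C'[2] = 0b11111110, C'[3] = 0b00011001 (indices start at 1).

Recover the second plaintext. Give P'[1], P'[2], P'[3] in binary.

In CTR with a reused counter, both messages share the same keystream S_i, so C_i ⊕ C'_i = P_i ⊕ P'_i and thus P'_i = P_i ⊕ C_i ⊕ C'_i.
P'[1]: 0b11100111 ⊕ 0b10001001 ⊕ 0b01100110 = 0b00001000.
P'[2]: 0b01010110 ⊕ 0b00111001 ⊕ 0b11111110 = 0b10010001.
P'[3]: 0b01011110 ⊕ 0b00111110 ⊕ 0b00011001 = 0b01111001.

P'[1] = 0b00001000, P'[2] = 0b10010001, P'[3] = 0b01111001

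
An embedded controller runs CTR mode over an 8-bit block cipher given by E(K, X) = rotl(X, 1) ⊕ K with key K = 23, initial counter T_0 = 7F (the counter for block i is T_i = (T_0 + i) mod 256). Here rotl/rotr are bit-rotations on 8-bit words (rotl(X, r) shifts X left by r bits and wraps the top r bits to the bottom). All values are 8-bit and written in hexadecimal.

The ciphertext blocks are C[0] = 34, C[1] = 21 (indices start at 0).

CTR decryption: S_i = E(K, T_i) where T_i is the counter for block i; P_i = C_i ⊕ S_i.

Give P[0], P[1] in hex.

P[0] = E9, P[1] = 03

P[0]: T = 7F, S = E(K, T) = DD; 34 ⊕ DD = E9.
P[1]: T = 80, S = E(K, T) = 22; 21 ⊕ 22 = 03.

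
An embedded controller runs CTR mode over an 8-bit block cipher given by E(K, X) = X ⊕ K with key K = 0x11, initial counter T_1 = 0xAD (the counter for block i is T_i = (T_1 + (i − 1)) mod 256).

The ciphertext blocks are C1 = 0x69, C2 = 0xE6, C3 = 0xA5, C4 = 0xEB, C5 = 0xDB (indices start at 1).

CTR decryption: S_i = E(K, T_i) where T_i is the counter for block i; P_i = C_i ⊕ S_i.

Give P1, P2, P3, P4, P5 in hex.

P1 = 0xD5, P2 = 0x59, P3 = 0x1B, P4 = 0x4A, P5 = 0x7B

P1: T = 0xAD, S = E(K, T) = 0xBC; 0x69 ⊕ 0xBC = 0xD5.
P2: T = 0xAE, S = E(K, T) = 0xBF; 0xE6 ⊕ 0xBF = 0x59.
P3: T = 0xAF, S = E(K, T) = 0xBE; 0xA5 ⊕ 0xBE = 0x1B.
P4: T = 0xB0, S = E(K, T) = 0xA1; 0xEB ⊕ 0xA1 = 0x4A.
P5: T = 0xB1, S = E(K, T) = 0xA0; 0xDB ⊕ 0xA0 = 0x7B.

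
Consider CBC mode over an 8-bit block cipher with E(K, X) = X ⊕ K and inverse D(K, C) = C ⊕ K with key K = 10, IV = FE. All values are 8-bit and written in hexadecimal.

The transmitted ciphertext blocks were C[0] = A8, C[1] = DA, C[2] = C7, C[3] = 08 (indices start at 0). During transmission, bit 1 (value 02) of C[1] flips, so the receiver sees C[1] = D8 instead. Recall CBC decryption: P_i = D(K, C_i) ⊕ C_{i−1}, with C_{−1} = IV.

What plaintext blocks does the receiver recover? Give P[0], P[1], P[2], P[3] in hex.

Only C[1] changed, to D8. In CBC, a change in C_i garbles P_i and flips the same bit in P_{i+1}. Decrypting the received ciphertext:
P[0]: D(K, A8) = B8; B8 ⊕ FE = 46.
P[1]: D(K, D8) = C8; C8 ⊕ A8 = 60.
P[2]: D(K, C7) = D7; D7 ⊕ D8 = 0F.
P[3]: D(K, 08) = 18; 18 ⊕ C7 = DF.
Blocks that differ from the original plaintext: P[1], P[2].

P[0] = 46, P[1] = 60, P[2] = 0F, P[3] = DF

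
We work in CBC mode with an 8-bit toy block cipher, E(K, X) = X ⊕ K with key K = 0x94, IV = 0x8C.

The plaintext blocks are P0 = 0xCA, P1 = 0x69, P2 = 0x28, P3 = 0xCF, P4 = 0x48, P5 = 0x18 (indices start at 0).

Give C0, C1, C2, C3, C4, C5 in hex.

CBC encryption: C_i = E(K, P_i ⊕ C_{i−1}), with C_{−1} = IV.
C0: P0 ⊕ 0x8C = 0x46; E(K, 0x46) = 0xD2.
C1: P1 ⊕ 0xD2 = 0xBB; E(K, 0xBB) = 0x2F.
C2: P2 ⊕ 0x2F = 0x07; E(K, 0x07) = 0x93.
C3: P3 ⊕ 0x93 = 0x5C; E(K, 0x5C) = 0xC8.
C4: P4 ⊕ 0xC8 = 0x80; E(K, 0x80) = 0x14.
C5: P5 ⊕ 0x14 = 0x0C; E(K, 0x0C) = 0x98.

C0 = 0xD2, C1 = 0x2F, C2 = 0x93, C3 = 0xC8, C4 = 0x14, C5 = 0x98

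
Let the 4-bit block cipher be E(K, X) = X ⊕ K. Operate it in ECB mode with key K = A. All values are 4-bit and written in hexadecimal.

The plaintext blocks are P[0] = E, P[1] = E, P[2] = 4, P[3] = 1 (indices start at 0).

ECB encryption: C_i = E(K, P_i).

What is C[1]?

C[1]: E(K, E) = 4.

C[1] = 4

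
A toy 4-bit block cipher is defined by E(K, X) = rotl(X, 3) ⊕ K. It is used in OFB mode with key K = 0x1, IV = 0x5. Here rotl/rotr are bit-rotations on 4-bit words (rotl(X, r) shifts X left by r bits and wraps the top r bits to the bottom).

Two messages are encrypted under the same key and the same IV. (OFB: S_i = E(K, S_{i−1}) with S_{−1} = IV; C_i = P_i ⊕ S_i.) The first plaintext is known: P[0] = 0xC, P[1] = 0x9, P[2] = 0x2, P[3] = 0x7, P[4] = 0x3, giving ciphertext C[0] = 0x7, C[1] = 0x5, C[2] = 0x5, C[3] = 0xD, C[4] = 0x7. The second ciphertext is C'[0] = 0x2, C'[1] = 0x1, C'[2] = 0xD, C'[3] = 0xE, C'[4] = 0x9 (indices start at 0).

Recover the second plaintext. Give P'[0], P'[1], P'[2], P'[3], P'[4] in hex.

P'[0] = 0x9, P'[1] = 0xD, P'[2] = 0xA, P'[3] = 0x4, P'[4] = 0xD

In OFB with a reused IV, both messages share the same keystream S_i, so C_i ⊕ C'_i = P_i ⊕ P'_i and thus P'_i = P_i ⊕ C_i ⊕ C'_i.
P'[0]: 0xC ⊕ 0x7 ⊕ 0x2 = 0x9.
P'[1]: 0x9 ⊕ 0x5 ⊕ 0x1 = 0xD.
P'[2]: 0x2 ⊕ 0x5 ⊕ 0xD = 0xA.
P'[3]: 0x7 ⊕ 0xD ⊕ 0xE = 0x4.
P'[4]: 0x3 ⊕ 0x7 ⊕ 0x9 = 0xD.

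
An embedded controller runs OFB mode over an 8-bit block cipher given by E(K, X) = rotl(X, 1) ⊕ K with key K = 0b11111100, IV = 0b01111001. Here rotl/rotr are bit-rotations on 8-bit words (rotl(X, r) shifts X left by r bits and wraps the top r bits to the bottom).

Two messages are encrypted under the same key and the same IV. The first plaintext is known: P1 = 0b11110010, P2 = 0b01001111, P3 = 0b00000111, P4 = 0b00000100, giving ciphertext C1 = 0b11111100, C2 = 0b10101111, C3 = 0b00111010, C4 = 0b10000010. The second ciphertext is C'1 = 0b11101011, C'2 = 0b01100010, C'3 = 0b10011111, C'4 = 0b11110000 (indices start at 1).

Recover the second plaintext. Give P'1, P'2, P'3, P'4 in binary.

In OFB with a reused IV, both messages share the same keystream S_i, so C_i ⊕ C'_i = P_i ⊕ P'_i and thus P'_i = P_i ⊕ C_i ⊕ C'_i.
P'1: 0b11110010 ⊕ 0b11111100 ⊕ 0b11101011 = 0b11100101.
P'2: 0b01001111 ⊕ 0b10101111 ⊕ 0b01100010 = 0b10000010.
P'3: 0b00000111 ⊕ 0b00111010 ⊕ 0b10011111 = 0b10100010.
P'4: 0b00000100 ⊕ 0b10000010 ⊕ 0b11110000 = 0b01110110.

P'1 = 0b11100101, P'2 = 0b10000010, P'3 = 0b10100010, P'4 = 0b01110110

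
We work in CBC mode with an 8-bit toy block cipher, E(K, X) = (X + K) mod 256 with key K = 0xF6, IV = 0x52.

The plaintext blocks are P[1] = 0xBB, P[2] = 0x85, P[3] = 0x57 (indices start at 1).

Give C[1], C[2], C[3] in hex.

CBC encryption: C_i = E(K, P_i ⊕ C_{i−1}), with C_{0} = IV.
C[1]: P[1] ⊕ 0x52 = 0xE9; E(K, 0xE9) = 0xDF.
C[2]: P[2] ⊕ 0xDF = 0x5A; E(K, 0x5A) = 0x50.
C[3]: P[3] ⊕ 0x50 = 0x07; E(K, 0x07) = 0xFD.

C[1] = 0xDF, C[2] = 0x50, C[3] = 0xFD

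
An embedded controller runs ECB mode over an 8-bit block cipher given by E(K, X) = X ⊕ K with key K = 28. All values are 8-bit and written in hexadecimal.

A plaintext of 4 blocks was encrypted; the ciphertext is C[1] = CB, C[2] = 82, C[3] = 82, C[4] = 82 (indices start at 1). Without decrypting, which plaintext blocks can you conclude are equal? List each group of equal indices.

ECB encrypts each block independently with the same key, so equal ciphertext blocks imply equal plaintext blocks.
C[2] = C[3] = C[4] = 82, so P[2] = P[3] = P[4].

P[2] = P[3] = P[4]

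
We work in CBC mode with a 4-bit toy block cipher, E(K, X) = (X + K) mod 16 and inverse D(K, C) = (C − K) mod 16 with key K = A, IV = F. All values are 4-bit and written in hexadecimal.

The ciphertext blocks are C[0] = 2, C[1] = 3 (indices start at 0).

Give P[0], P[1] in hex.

P[0] = 7, P[1] = B

CBC decryption: P_i = D(K, C_i) ⊕ C_{i−1}, with C_{−1} = IV.
P[0]: D(K, 2) = 8; 8 ⊕ F = 7.
P[1]: D(K, 3) = 9; 9 ⊕ 2 = B.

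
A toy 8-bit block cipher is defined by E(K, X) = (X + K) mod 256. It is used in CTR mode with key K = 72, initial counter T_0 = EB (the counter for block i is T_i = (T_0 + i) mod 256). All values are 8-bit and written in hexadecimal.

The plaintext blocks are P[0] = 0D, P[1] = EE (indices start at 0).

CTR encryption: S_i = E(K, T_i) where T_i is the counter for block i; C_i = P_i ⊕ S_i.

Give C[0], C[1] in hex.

C[0]: T = EB, S = E(K, T) = 5D; 0D ⊕ 5D = 50.
C[1]: T = EC, S = E(K, T) = 5E; EE ⊕ 5E = B0.

C[0] = 50, C[1] = B0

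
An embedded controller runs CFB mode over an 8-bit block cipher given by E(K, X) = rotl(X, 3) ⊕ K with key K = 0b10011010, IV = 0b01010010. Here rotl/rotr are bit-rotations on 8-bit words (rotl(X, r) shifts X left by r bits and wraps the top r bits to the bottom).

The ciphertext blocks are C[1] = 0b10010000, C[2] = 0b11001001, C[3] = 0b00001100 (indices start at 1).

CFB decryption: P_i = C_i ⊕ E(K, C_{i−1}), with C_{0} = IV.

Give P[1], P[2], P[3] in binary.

P[1] = 0b10011000, P[2] = 0b11010111, P[3] = 0b11011000

P[1]: E(K, 0b01010010) = 0b00001000; 0b10010000 ⊕ 0b00001000 = 0b10011000.
P[2]: E(K, 0b10010000) = 0b00011110; 0b11001001 ⊕ 0b00011110 = 0b11010111.
P[3]: E(K, 0b11001001) = 0b11010100; 0b00001100 ⊕ 0b11010100 = 0b11011000.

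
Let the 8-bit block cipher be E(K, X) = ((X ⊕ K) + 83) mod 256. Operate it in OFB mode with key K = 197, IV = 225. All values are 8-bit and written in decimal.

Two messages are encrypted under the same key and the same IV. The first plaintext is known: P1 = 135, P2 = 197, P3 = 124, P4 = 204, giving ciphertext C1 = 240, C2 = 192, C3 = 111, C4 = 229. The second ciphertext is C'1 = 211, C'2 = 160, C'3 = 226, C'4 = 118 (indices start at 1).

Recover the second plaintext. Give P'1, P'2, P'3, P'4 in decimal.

P'1 = 164, P'2 = 165, P'3 = 241, P'4 = 95

In OFB with a reused IV, both messages share the same keystream S_i, so C_i ⊕ C'_i = P_i ⊕ P'_i and thus P'_i = P_i ⊕ C_i ⊕ C'_i.
P'1: 135 ⊕ 240 ⊕ 211 = 164.
P'2: 197 ⊕ 192 ⊕ 160 = 165.
P'3: 124 ⊕ 111 ⊕ 226 = 241.
P'4: 204 ⊕ 229 ⊕ 118 = 95.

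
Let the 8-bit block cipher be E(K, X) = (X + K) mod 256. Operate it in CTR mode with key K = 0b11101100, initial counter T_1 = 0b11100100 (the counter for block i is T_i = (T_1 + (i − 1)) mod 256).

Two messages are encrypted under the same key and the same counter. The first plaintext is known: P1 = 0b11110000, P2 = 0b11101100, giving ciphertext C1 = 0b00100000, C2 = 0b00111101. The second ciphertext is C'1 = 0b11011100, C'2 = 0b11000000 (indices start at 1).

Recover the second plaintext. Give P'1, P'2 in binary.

P'1 = 0b00001100, P'2 = 0b00010001

In CTR with a reused counter, both messages share the same keystream S_i, so C_i ⊕ C'_i = P_i ⊕ P'_i and thus P'_i = P_i ⊕ C_i ⊕ C'_i.
P'1: 0b11110000 ⊕ 0b00100000 ⊕ 0b11011100 = 0b00001100.
P'2: 0b11101100 ⊕ 0b00111101 ⊕ 0b11000000 = 0b00010001.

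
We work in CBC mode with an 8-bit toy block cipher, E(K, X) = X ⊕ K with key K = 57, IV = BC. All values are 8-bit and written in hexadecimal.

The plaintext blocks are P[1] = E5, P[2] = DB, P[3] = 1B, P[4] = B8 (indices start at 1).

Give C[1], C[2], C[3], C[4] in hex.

CBC encryption: C_i = E(K, P_i ⊕ C_{i−1}), with C_{0} = IV.
C[1]: P[1] ⊕ BC = 59; E(K, 59) = 0E.
C[2]: P[2] ⊕ 0E = D5; E(K, D5) = 82.
C[3]: P[3] ⊕ 82 = 99; E(K, 99) = CE.
C[4]: P[4] ⊕ CE = 76; E(K, 76) = 21.

C[1] = 0E, C[2] = 82, C[3] = CE, C[4] = 21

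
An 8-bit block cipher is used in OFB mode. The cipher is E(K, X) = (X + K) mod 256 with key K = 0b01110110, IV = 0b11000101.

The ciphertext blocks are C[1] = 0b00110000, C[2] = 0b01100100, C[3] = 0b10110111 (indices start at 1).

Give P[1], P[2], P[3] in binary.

OFB decryption: S_i = E(K, S_{i−1}) with S_{0} = IV; P_i = C_i ⊕ S_i.
P[1]: S = E(K, 0b11000101) = 0b00111011; 0b00110000 ⊕ 0b00111011 = 0b00001011.
P[2]: S = E(K, 0b00111011) = 0b10110001; 0b01100100 ⊕ 0b10110001 = 0b11010101.
P[3]: S = E(K, 0b10110001) = 0b00100111; 0b10110111 ⊕ 0b00100111 = 0b10010000.

P[1] = 0b00001011, P[2] = 0b11010101, P[3] = 0b10010000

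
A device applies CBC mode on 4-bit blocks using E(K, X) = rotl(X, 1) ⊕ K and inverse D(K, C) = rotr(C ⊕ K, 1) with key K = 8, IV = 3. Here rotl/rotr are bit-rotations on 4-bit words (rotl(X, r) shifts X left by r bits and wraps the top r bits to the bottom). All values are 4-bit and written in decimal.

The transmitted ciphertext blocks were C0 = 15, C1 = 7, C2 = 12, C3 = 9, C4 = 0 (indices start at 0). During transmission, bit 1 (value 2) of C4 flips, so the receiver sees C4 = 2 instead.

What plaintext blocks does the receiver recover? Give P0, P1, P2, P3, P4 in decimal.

CBC decryption: P_i = D(K, C_i) ⊕ C_{i−1}, with C_{−1} = IV.
Only C4 changed, to 2. In CBC, a change in C_i garbles P_i and flips the same bit in P_{i+1}. Decrypting the received ciphertext:
P0: D(K, 15) = 11; 11 ⊕ 3 = 8.
P1: D(K, 7) = 15; 15 ⊕ 15 = 0.
P2: D(K, 12) = 2; 2 ⊕ 7 = 5.
P3: D(K, 9) = 8; 8 ⊕ 12 = 4.
P4: D(K, 2) = 5; 5 ⊕ 9 = 12.
Blocks that differ from the original plaintext: P4.

P0 = 8, P1 = 0, P2 = 5, P3 = 4, P4 = 12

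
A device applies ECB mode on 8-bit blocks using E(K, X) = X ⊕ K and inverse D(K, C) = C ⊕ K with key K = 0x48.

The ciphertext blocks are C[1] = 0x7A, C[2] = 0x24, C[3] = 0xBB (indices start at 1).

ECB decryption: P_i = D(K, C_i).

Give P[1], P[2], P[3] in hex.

P[1]: D(K, 0x7A) = 0x32.
P[2]: D(K, 0x24) = 0x6C.
P[3]: D(K, 0xBB) = 0xF3.

P[1] = 0x32, P[2] = 0x6C, P[3] = 0xF3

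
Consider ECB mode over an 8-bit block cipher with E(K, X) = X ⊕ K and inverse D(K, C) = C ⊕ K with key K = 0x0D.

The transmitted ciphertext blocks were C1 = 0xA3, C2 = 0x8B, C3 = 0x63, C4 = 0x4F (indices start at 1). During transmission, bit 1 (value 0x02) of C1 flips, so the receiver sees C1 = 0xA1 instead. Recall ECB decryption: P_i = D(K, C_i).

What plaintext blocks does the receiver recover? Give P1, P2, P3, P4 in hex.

P1 = 0xAC, P2 = 0x86, P3 = 0x6E, P4 = 0x42

Only C1 changed, to 0xA1. In ECB, a change in C_i affects only P_i. Decrypting the received ciphertext:
P1: D(K, 0xA1) = 0xAC.
P2: D(K, 0x8B) = 0x86.
P3: D(K, 0x63) = 0x6E.
P4: D(K, 0x4F) = 0x42.
Blocks that differ from the original plaintext: P1.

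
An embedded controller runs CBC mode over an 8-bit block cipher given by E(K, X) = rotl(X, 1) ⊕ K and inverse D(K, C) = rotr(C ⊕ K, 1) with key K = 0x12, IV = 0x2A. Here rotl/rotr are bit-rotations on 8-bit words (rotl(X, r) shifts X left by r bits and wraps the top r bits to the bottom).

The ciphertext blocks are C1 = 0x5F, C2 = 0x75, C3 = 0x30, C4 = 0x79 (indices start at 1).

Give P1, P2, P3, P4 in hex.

P1 = 0x8C, P2 = 0xEC, P3 = 0x64, P4 = 0x85

CBC decryption: P_i = D(K, C_i) ⊕ C_{i−1}, with C_{0} = IV.
P1: D(K, 0x5F) = 0xA6; 0xA6 ⊕ 0x2A = 0x8C.
P2: D(K, 0x75) = 0xB3; 0xB3 ⊕ 0x5F = 0xEC.
P3: D(K, 0x30) = 0x11; 0x11 ⊕ 0x75 = 0x64.
P4: D(K, 0x79) = 0xB5; 0xB5 ⊕ 0x30 = 0x85.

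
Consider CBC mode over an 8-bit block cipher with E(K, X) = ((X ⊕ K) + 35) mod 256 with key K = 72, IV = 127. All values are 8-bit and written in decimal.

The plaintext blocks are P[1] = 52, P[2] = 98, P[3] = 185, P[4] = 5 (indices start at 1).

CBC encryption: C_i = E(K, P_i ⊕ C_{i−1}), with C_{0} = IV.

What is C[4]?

C[1]: P[1] ⊕ 127 = 75; E(K, 75) = 38.
C[2]: P[2] ⊕ 38 = 68; E(K, 68) = 47.
C[3]: P[3] ⊕ 47 = 150; E(K, 150) = 1.
C[4]: P[4] ⊕ 1 = 4; E(K, 4) = 111.

C[4] = 111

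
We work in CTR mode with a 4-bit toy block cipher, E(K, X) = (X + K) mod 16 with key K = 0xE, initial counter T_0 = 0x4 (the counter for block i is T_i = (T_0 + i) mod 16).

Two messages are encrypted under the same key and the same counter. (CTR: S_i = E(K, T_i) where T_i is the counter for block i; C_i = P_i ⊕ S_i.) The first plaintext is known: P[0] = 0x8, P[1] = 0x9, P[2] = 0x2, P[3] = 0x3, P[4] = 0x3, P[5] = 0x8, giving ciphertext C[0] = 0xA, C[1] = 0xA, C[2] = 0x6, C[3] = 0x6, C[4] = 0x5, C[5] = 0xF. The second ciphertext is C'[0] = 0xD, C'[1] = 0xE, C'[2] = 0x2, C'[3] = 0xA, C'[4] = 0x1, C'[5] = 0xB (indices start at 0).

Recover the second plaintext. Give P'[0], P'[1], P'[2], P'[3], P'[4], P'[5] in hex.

P'[0] = 0xF, P'[1] = 0xD, P'[2] = 0x6, P'[3] = 0xF, P'[4] = 0x7, P'[5] = 0xC

In CTR with a reused counter, both messages share the same keystream S_i, so C_i ⊕ C'_i = P_i ⊕ P'_i and thus P'_i = P_i ⊕ C_i ⊕ C'_i.
P'[0]: 0x8 ⊕ 0xA ⊕ 0xD = 0xF.
P'[1]: 0x9 ⊕ 0xA ⊕ 0xE = 0xD.
P'[2]: 0x2 ⊕ 0x6 ⊕ 0x2 = 0x6.
P'[3]: 0x3 ⊕ 0x6 ⊕ 0xA = 0xF.
P'[4]: 0x3 ⊕ 0x5 ⊕ 0x1 = 0x7.
P'[5]: 0x8 ⊕ 0xF ⊕ 0xB = 0xC.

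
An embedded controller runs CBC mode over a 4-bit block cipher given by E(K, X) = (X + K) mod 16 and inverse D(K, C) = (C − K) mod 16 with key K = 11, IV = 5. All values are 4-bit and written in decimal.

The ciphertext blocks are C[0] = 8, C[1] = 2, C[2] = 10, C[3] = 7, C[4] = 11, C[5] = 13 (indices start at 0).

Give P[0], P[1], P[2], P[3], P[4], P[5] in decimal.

CBC decryption: P_i = D(K, C_i) ⊕ C_{i−1}, with C_{−1} = IV.
P[0]: D(K, 8) = 13; 13 ⊕ 5 = 8.
P[1]: D(K, 2) = 7; 7 ⊕ 8 = 15.
P[2]: D(K, 10) = 15; 15 ⊕ 2 = 13.
P[3]: D(K, 7) = 12; 12 ⊕ 10 = 6.
P[4]: D(K, 11) = 0; 0 ⊕ 7 = 7.
P[5]: D(K, 13) = 2; 2 ⊕ 11 = 9.

P[0] = 8, P[1] = 15, P[2] = 13, P[3] = 6, P[4] = 7, P[5] = 9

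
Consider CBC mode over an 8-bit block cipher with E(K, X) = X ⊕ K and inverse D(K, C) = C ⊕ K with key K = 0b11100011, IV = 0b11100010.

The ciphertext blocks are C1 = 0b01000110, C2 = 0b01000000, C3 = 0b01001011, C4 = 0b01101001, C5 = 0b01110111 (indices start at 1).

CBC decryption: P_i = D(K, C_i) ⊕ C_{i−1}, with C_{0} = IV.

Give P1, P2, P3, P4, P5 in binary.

P1: D(K, 0b01000110) = 0b10100101; 0b10100101 ⊕ 0b11100010 = 0b01000111.
P2: D(K, 0b01000000) = 0b10100011; 0b10100011 ⊕ 0b01000110 = 0b11100101.
P3: D(K, 0b01001011) = 0b10101000; 0b10101000 ⊕ 0b01000000 = 0b11101000.
P4: D(K, 0b01101001) = 0b10001010; 0b10001010 ⊕ 0b01001011 = 0b11000001.
P5: D(K, 0b01110111) = 0b10010100; 0b10010100 ⊕ 0b01101001 = 0b11111101.

P1 = 0b01000111, P2 = 0b11100101, P3 = 0b11101000, P4 = 0b11000001, P5 = 0b11111101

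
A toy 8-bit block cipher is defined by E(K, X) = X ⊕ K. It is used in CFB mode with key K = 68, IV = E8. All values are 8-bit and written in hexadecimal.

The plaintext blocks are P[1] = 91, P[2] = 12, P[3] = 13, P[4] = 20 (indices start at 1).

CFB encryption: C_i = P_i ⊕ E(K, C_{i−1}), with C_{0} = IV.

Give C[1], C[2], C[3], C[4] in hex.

C[1]: E(K, E8) = 80; 91 ⊕ 80 = 11.
C[2]: E(K, 11) = 79; 12 ⊕ 79 = 6B.
C[3]: E(K, 6B) = 03; 13 ⊕ 03 = 10.
C[4]: E(K, 10) = 78; 20 ⊕ 78 = 58.

C[1] = 11, C[2] = 6B, C[3] = 10, C[4] = 58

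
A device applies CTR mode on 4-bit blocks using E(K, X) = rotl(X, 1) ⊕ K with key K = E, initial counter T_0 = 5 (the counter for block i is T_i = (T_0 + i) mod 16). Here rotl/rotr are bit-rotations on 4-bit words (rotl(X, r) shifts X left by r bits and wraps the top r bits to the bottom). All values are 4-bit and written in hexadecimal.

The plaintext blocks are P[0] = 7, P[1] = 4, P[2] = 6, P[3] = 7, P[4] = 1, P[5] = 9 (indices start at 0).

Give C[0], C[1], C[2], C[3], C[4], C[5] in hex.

C[0] = 3, C[1] = 6, C[2] = 6, C[3] = 8, C[4] = C, C[5] = 2

CTR encryption: S_i = E(K, T_i) where T_i is the counter for block i; C_i = P_i ⊕ S_i.
C[0]: T = 5, S = E(K, T) = 4; 7 ⊕ 4 = 3.
C[1]: T = 6, S = E(K, T) = 2; 4 ⊕ 2 = 6.
C[2]: T = 7, S = E(K, T) = 0; 6 ⊕ 0 = 6.
C[3]: T = 8, S = E(K, T) = F; 7 ⊕ F = 8.
C[4]: T = 9, S = E(K, T) = D; 1 ⊕ D = C.
C[5]: T = A, S = E(K, T) = B; 9 ⊕ B = 2.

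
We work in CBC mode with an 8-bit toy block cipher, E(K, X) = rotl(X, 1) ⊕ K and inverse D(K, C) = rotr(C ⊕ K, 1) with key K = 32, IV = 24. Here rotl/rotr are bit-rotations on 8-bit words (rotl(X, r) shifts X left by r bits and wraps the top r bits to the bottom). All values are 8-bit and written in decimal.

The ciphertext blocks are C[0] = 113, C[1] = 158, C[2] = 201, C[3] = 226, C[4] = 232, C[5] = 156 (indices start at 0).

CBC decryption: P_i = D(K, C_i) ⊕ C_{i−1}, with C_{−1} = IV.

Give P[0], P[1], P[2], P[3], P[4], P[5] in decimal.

P[0] = 176, P[1] = 46, P[2] = 106, P[3] = 168, P[4] = 134, P[5] = 182

P[0]: D(K, 113) = 168; 168 ⊕ 24 = 176.
P[1]: D(K, 158) = 95; 95 ⊕ 113 = 46.
P[2]: D(K, 201) = 244; 244 ⊕ 158 = 106.
P[3]: D(K, 226) = 97; 97 ⊕ 201 = 168.
P[4]: D(K, 232) = 100; 100 ⊕ 226 = 134.
P[5]: D(K, 156) = 94; 94 ⊕ 232 = 182.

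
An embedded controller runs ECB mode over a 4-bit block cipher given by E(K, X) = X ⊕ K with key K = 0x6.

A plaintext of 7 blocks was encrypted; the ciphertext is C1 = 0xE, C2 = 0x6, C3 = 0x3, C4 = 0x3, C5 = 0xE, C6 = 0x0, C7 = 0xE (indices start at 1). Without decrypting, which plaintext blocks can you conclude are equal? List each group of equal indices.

ECB encrypts each block independently with the same key, so equal ciphertext blocks imply equal plaintext blocks.
C1 = C5 = C7 = 0xE, so P1 = P5 = P7.
C3 = C4 = 0x3, so P3 = P4.

P1 = P5 = P7; P3 = P4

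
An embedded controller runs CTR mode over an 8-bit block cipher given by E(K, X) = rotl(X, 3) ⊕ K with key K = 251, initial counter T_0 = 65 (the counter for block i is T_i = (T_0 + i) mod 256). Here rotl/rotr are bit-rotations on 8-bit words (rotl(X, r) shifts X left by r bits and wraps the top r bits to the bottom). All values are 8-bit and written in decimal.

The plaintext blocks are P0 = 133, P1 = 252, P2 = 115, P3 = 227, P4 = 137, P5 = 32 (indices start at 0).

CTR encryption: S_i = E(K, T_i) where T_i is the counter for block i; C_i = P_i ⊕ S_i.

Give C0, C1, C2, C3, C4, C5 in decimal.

C0: T = 65, S = E(K, T) = 241; 133 ⊕ 241 = 116.
C1: T = 66, S = E(K, T) = 233; 252 ⊕ 233 = 21.
C2: T = 67, S = E(K, T) = 225; 115 ⊕ 225 = 146.
C3: T = 68, S = E(K, T) = 217; 227 ⊕ 217 = 58.
C4: T = 69, S = E(K, T) = 209; 137 ⊕ 209 = 88.
C5: T = 70, S = E(K, T) = 201; 32 ⊕ 201 = 233.

C0 = 116, C1 = 21, C2 = 146, C3 = 58, C4 = 88, C5 = 233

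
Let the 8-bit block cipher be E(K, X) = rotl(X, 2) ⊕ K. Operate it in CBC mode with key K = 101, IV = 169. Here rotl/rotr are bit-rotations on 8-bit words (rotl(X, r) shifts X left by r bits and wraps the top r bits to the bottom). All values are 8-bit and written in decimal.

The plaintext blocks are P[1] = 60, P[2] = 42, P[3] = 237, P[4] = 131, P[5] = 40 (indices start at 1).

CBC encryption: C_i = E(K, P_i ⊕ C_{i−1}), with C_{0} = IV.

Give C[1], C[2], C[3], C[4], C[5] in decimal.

C[1]: P[1] ⊕ 169 = 149; E(K, 149) = 51.
C[2]: P[2] ⊕ 51 = 25; E(K, 25) = 1.
C[3]: P[3] ⊕ 1 = 236; E(K, 236) = 214.
C[4]: P[4] ⊕ 214 = 85; E(K, 85) = 48.
C[5]: P[5] ⊕ 48 = 24; E(K, 24) = 5.

C[1] = 51, C[2] = 1, C[3] = 214, C[4] = 48, C[5] = 5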